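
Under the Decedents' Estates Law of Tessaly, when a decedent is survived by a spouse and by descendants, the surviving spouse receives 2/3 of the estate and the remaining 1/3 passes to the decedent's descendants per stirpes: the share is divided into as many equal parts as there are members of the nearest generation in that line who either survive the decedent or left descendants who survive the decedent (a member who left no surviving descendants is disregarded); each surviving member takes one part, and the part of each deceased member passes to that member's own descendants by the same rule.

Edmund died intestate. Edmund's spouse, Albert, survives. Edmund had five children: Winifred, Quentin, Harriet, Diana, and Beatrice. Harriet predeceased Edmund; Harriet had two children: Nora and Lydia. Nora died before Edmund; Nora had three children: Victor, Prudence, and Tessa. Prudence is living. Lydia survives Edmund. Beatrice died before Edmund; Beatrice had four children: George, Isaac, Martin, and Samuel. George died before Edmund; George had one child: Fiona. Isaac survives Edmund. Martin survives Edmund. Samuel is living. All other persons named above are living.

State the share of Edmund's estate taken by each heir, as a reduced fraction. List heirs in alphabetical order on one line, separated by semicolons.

Albert, as surviving spouse, takes 2/3.
The remaining 1/3 passes to Edmund's descendants per stirpes.
The 1/3 is divided into 5 equal shares of 1/15 among Winifred, Quentin, Harriet, Diana, Beatrice.
Winifred is living and takes 1/15.
Quentin is living and takes 1/15.
Harriet predeceased; the 1/15 allotted to Harriet's branch passes to Harriet's issue by representation.
The 1/15 is divided into 2 equal shares of 1/30 among Nora, Lydia.
Nora predeceased; the 1/30 allotted to Nora's branch passes to Nora's issue by representation.
The 1/30 is divided into 3 equal shares of 1/90 among Victor, Prudence, Tessa.
Victor is living and takes 1/90.
Prudence is living and takes 1/90.
Tessa is living and takes 1/90.
Lydia is living and takes 1/30.
Diana is living and takes 1/15.
Beatrice predeceased; the 1/15 allotted to Beatrice's branch passes to Beatrice's issue by representation.
The 1/15 is divided into 4 equal shares of 1/60 among George, Isaac, Martin, Samuel.
George predeceased; the 1/60 allotted to George's branch passes to George's issue by representation.
Fiona is the sole taker at this level and receives the full 1/60.
Isaac is living and takes 1/60.
Martin is living and takes 1/60.
Samuel is living and takes 1/60.

Albert 2/3; Diana 1/15; Fiona 1/60; Isaac 1/60; Lydia 1/30; Martin 1/60; Prudence 1/90; Quentin 1/15; Samuel 1/60; Tessa 1/90; Victor 1/90; Winifred 1/15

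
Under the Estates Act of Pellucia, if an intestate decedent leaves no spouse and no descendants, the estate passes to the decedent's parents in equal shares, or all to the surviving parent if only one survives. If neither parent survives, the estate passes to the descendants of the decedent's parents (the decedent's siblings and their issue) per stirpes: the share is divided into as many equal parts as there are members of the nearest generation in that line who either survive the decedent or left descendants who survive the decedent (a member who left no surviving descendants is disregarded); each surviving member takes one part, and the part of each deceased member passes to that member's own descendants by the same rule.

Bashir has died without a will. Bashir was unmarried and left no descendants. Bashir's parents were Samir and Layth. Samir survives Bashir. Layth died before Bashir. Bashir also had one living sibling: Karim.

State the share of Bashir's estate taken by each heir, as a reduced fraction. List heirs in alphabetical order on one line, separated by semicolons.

Samir 1

Only one parent, Samir, survives, so Samir takes the entire estate. The siblings take nothing because a surviving parent has priority.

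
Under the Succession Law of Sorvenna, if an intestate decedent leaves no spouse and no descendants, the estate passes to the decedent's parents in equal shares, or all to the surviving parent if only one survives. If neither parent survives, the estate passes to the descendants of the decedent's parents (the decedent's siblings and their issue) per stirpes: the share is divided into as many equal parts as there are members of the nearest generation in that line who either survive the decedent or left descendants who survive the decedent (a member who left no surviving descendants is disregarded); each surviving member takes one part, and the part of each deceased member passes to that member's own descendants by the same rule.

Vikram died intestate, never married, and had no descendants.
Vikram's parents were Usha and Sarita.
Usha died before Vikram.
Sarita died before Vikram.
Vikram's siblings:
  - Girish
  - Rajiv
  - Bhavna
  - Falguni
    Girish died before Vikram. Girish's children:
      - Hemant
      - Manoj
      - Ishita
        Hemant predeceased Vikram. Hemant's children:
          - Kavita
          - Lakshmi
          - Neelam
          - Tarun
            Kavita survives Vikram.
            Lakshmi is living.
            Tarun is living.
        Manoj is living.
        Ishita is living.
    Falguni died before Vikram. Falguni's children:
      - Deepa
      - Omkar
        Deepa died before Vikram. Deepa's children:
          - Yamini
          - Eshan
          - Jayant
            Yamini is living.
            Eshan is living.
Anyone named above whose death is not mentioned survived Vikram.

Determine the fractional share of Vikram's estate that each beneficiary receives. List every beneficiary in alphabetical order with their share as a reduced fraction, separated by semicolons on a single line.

Bhavna 1/4; Eshan 1/24; Ishita 1/12; Jayant 1/24; Kavita 1/48; Lakshmi 1/48; Manoj 1/12; Neelam 1/48; Omkar 1/8; Rajiv 1/4; Tarun 1/48; Yamini 1/24

Neither parent survives and there are no descendants, so the estate passes to Vikram's siblings and their issue per stirpes.
The estate is divided into 4 equal shares of 1/4 among Girish, Rajiv, Bhavna, Falguni.
Girish predeceased; the 1/4 allotted to Girish's branch passes to Girish's issue by representation.
The 1/4 is divided into 3 equal shares of 1/12 among Hemant, Manoj, Ishita.
Hemant predeceased; the 1/12 allotted to Hemant's branch passes to Hemant's issue by representation.
The 1/12 is divided into 4 equal shares of 1/48 among Kavita, Lakshmi, Neelam, Tarun.
Kavita is living and takes 1/48.
Lakshmi is living and takes 1/48.
Neelam is living and takes 1/48.
Tarun is living and takes 1/48.
Manoj is living and takes 1/12.
Ishita is living and takes 1/12.
Rajiv is living and takes 1/4.
Bhavna is living and takes 1/4.
Falguni predeceased; the 1/4 allotted to Falguni's branch passes to Falguni's issue by representation.
The 1/4 is divided into 2 equal shares of 1/8 among Deepa, Omkar.
Deepa predeceased; the 1/8 allotted to Deepa's branch passes to Deepa's issue by representation.
The 1/8 is divided into 3 equal shares of 1/24 among Yamini, Eshan, Jayant.
Yamini is living and takes 1/24.
Eshan is living and takes 1/24.
Jayant is living and takes 1/24.
Omkar is living and takes 1/8.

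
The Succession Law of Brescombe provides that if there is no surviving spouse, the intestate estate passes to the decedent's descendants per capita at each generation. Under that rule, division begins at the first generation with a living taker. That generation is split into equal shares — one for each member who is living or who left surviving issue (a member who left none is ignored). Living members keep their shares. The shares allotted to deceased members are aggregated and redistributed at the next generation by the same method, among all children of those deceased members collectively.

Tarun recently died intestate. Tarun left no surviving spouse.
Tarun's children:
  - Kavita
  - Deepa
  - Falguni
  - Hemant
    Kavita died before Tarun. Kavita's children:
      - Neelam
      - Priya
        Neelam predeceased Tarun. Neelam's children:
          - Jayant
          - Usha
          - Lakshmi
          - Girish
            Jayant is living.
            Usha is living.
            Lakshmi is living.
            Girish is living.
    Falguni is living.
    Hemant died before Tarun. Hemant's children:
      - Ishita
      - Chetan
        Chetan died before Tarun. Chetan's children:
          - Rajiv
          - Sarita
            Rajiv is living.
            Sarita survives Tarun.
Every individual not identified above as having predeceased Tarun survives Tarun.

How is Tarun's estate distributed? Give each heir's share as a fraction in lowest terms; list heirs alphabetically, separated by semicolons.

There is no surviving spouse, so the entire estate passes to Tarun's descendants per capita at each generation.
At generation 1 (Kavita, Deepa, Falguni, Hemant) there are 4 shares of (1)/4 = 1/4 each.
Living: Deepa and Falguni — each takes 1/4.
Deceased: Kavita and Hemant. Their combined 1/2 is pooled and carried to generation 2.
At generation 2 (Neelam, Priya, Ishita, Chetan) there are 4 shares of (1/2)/4 = 1/8 each.
Living: Priya and Ishita — each takes 1/8.
Deceased: Neelam and Chetan. Their combined 1/4 is pooled and carried to generation 3.
At generation 3 (Jayant, Usha, Lakshmi, Girish, Rajiv, Sarita) there are 6 shares of (1/4)/6 = 1/24 each.
Living: Jayant, Usha, Lakshmi, Girish, Rajiv, and Sarita — each takes 1/24.

Deepa 1/4; Falguni 1/4; Girish 1/24; Ishita 1/8; Jayant 1/24; Lakshmi 1/24; Priya 1/8; Rajiv 1/24; Sarita 1/24; Usha 1/24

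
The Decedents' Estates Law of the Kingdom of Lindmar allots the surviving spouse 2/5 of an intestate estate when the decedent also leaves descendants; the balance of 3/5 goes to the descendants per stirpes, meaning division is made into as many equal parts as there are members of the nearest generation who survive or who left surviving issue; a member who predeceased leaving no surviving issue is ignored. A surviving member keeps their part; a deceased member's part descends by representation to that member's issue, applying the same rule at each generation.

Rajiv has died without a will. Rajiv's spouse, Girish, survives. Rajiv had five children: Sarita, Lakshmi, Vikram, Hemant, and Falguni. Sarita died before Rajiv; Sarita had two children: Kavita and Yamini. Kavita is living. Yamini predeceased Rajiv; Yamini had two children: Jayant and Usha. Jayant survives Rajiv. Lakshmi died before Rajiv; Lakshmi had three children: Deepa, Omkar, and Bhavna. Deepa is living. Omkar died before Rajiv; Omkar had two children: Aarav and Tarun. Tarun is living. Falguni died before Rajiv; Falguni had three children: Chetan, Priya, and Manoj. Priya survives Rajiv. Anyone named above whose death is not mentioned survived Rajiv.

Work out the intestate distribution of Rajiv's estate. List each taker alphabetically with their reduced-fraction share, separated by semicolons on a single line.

Girish, as surviving spouse, takes 2/5.
The remaining 3/5 passes to Rajiv's descendants per stirpes.
The 3/5 is divided into 5 equal shares of 3/25 among Sarita, Lakshmi, Vikram, Hemant, Falguni.
Sarita predeceased; the 3/25 allotted to Sarita's branch passes to Sarita's issue by representation.
The 3/25 is divided into 2 equal shares of 3/50 among Kavita, Yamini.
Kavita is living and takes 3/50.
Yamini predeceased; the 3/50 allotted to Yamini's branch passes to Yamini's issue by representation.
The 3/50 is divided into 2 equal shares of 3/100 among Jayant, Usha.
Jayant is living and takes 3/100.
Usha is living and takes 3/100.
Lakshmi predeceased; the 3/25 allotted to Lakshmi's branch passes to Lakshmi's issue by representation.
The 3/25 is divided into 3 equal shares of 1/25 among Deepa, Omkar, Bhavna.
Deepa is living and takes 1/25.
Omkar predeceased; the 1/25 allotted to Omkar's branch passes to Omkar's issue by representation.
The 1/25 is divided into 2 equal shares of 1/50 among Aarav, Tarun.
Aarav is living and takes 1/50.
Tarun is living and takes 1/50.
Bhavna is living and takes 1/25.
Vikram is living and takes 3/25.
Hemant is living and takes 3/25.
Falguni predeceased; the 3/25 allotted to Falguni's branch passes to Falguni's issue by representation.
The 3/25 is divided into 3 equal shares of 1/25 among Chetan, Priya, Manoj.
Chetan is living and takes 1/25.
Priya is living and takes 1/25.
Manoj is living and takes 1/25.

Aarav 1/50; Bhavna 1/25; Chetan 1/25; Deepa 1/25; Girish 2/5; Hemant 3/25; Jayant 3/100; Kavita 3/50; Manoj 1/25; Priya 1/25; Tarun 1/50; Usha 3/100; Vikram 3/25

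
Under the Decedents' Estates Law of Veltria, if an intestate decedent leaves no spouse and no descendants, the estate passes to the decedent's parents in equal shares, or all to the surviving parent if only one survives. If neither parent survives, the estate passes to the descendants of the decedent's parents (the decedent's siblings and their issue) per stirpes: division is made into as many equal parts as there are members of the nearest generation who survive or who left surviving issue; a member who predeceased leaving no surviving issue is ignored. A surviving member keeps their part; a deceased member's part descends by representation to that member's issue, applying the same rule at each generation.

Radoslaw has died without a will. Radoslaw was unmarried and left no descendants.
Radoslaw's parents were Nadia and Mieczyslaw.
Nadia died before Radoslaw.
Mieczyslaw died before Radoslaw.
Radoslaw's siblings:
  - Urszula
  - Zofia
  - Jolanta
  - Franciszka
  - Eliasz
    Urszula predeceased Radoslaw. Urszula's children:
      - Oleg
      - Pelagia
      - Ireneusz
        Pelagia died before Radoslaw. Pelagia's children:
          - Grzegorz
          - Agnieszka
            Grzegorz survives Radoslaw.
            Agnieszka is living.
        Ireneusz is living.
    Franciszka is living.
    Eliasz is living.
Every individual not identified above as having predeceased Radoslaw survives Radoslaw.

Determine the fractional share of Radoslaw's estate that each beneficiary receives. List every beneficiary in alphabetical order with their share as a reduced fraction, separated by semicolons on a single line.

Neither parent survives and there are no descendants, so the estate passes to Radoslaw's siblings and their issue per stirpes.
The estate is divided into 5 equal shares of 1/5 among Urszula, Zofia, Jolanta, Franciszka, Eliasz.
Urszula predeceased; the 1/5 allotted to Urszula's branch passes to Urszula's issue by representation.
The 1/5 is divided into 3 equal shares of 1/15 among Oleg, Pelagia, Ireneusz.
Oleg is living and takes 1/15.
Pelagia predeceased; the 1/15 allotted to Pelagia's branch passes to Pelagia's issue by representation.
The 1/15 is divided into 2 equal shares of 1/30 among Grzegorz, Agnieszka.
Grzegorz is living and takes 1/30.
Agnieszka is living and takes 1/30.
Ireneusz is living and takes 1/15.
Zofia is living and takes 1/5.
Jolanta is living and takes 1/5.
Franciszka is living and takes 1/5.
Eliasz is living and takes 1/5.

Agnieszka 1/30; Eliasz 1/5; Franciszka 1/5; Grzegorz 1/30; Ireneusz 1/15; Jolanta 1/5; Oleg 1/15; Zofia 1/5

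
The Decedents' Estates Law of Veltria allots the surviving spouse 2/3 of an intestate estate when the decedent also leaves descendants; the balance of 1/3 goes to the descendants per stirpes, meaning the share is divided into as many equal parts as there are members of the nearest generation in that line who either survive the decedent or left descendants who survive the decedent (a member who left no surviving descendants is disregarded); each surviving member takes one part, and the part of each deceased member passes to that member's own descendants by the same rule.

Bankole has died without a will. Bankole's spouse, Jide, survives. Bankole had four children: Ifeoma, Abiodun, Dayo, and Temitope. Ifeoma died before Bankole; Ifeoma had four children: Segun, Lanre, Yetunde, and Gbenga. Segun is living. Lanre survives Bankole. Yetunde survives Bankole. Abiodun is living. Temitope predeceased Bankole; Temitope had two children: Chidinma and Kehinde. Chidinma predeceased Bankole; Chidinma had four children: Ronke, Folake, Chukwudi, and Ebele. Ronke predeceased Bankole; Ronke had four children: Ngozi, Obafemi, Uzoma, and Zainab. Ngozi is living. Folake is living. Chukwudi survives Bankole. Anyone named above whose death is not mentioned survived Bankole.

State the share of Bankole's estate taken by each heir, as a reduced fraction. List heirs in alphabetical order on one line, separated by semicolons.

Jide, as surviving spouse, takes 2/3.
The remaining 1/3 passes to Bankole's descendants per stirpes.
The 1/3 is divided into 4 equal shares of 1/12 among Ifeoma, Abiodun, Dayo, Temitope.
Ifeoma predeceased; the 1/12 allotted to Ifeoma's branch passes to Ifeoma's issue by representation.
The 1/12 is divided into 4 equal shares of 1/48 among Segun, Lanre, Yetunde, Gbenga.
Segun is living and takes 1/48.
Lanre is living and takes 1/48.
Yetunde is living and takes 1/48.
Gbenga is living and takes 1/48.
Abiodun is living and takes 1/12.
Dayo is living and takes 1/12.
Temitope predeceased; the 1/12 allotted to Temitope's branch passes to Temitope's issue by representation.
The 1/12 is divided into 2 equal shares of 1/24 among Chidinma, Kehinde.
Chidinma predeceased; the 1/24 allotted to Chidinma's branch passes to Chidinma's issue by representation.
The 1/24 is divided into 4 equal shares of 1/96 among Ronke, Folake, Chukwudi, Ebele.
Ronke predeceased; the 1/96 allotted to Ronke's branch passes to Ronke's issue by representation.
The 1/96 is divided into 4 equal shares of 1/384 among Ngozi, Obafemi, Uzoma, Zainab.
Ngozi is living and takes 1/384.
Obafemi is living and takes 1/384.
Uzoma is living and takes 1/384.
Zainab is living and takes 1/384.
Folake is living and takes 1/96.
Chukwudi is living and takes 1/96.
Ebele is living and takes 1/96.
Kehinde is living and takes 1/24.

Abiodun 1/12; Chukwudi 1/96; Dayo 1/12; Ebele 1/96; Folake 1/96; Gbenga 1/48; Jide 2/3; Kehinde 1/24; Lanre 1/48; Ngozi 1/384; Obafemi 1/384; Segun 1/48; Uzoma 1/384; Yetunde 1/48; Zainab 1/384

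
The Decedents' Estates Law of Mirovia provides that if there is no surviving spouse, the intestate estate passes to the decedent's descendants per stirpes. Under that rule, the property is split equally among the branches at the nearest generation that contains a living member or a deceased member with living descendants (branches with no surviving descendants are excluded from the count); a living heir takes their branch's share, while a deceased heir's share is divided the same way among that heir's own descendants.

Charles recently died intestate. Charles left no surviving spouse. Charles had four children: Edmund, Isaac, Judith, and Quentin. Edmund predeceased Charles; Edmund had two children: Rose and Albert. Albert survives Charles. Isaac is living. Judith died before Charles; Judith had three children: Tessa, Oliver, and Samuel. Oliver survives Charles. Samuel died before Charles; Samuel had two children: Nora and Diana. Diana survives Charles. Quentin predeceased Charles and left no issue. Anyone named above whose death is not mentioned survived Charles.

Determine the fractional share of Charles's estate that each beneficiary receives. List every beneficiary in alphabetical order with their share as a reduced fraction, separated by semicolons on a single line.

There is no surviving spouse, so the entire estate passes to Charles's descendants per stirpes.
Quentin left no surviving issue, so that branch lapses and is disregarded.
The estate is divided into 3 equal shares of 1/3 among Edmund, Isaac, Judith.
Edmund predeceased; the 1/3 allotted to Edmund's branch passes to Edmund's issue by representation.
The 1/3 is divided into 2 equal shares of 1/6 among Rose, Albert.
Rose is living and takes 1/6.
Albert is living and takes 1/6.
Isaac is living and takes 1/3.
Judith predeceased; the 1/3 allotted to Judith's branch passes to Judith's issue by representation.
The 1/3 is divided into 3 equal shares of 1/9 among Tessa, Oliver, Samuel.
Tessa is living and takes 1/9.
Oliver is living and takes 1/9.
Samuel predeceased; the 1/9 allotted to Samuel's branch passes to Samuel's issue by representation.
The 1/9 is divided into 2 equal shares of 1/18 among Nora, Diana.
Nora is living and takes 1/18.
Diana is living and takes 1/18.

Albert 1/6; Diana 1/18; Isaac 1/3; Nora 1/18; Oliver 1/9; Rose 1/6; Tessa 1/9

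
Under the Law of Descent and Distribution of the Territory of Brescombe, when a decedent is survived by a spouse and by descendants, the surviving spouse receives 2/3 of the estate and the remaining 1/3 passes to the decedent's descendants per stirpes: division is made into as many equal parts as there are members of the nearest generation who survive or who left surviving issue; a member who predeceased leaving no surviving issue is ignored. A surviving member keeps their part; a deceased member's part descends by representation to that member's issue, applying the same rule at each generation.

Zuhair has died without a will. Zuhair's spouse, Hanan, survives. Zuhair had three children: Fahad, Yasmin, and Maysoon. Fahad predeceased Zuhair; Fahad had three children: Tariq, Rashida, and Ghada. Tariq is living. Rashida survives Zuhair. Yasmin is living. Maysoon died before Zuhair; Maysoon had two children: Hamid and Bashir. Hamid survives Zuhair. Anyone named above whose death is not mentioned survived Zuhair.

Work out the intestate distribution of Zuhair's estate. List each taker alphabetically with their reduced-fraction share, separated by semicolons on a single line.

Hanan, as surviving spouse, takes 2/3.
The remaining 1/3 passes to Zuhair's descendants per stirpes.
The 1/3 is divided into 3 equal shares of 1/9 among Fahad, Yasmin, Maysoon.
Fahad predeceased; the 1/9 allotted to Fahad's branch passes to Fahad's issue by representation.
The 1/9 is divided into 3 equal shares of 1/27 among Tariq, Rashida, Ghada.
Tariq is living and takes 1/27.
Rashida is living and takes 1/27.
Ghada is living and takes 1/27.
Yasmin is living and takes 1/9.
Maysoon predeceased; the 1/9 allotted to Maysoon's branch passes to Maysoon's issue by representation.
The 1/9 is divided into 2 equal shares of 1/18 among Hamid, Bashir.
Hamid is living and takes 1/18.
Bashir is living and takes 1/18.

Bashir 1/18; Ghada 1/27; Hamid 1/18; Hanan 2/3; Rashida 1/27; Tariq 1/27; Yasmin 1/9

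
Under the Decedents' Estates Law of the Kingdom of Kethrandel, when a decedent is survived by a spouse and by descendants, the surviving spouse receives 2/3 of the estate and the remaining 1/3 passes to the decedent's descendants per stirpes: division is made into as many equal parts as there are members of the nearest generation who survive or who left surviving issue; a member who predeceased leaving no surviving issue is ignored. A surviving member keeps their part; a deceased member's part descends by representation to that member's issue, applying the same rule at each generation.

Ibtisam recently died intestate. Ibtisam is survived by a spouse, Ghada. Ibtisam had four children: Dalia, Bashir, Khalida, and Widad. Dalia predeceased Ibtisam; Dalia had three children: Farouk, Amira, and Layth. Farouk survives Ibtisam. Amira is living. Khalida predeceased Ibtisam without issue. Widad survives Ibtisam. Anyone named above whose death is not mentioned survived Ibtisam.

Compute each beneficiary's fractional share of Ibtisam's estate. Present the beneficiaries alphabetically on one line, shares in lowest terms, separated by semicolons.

Ghada, as surviving spouse, takes 2/3.
The remaining 1/3 passes to Ibtisam's descendants per stirpes.
Khalida left no surviving issue, so that branch lapses and is disregarded.
The 1/3 is divided into 3 equal shares of 1/9 among Dalia, Bashir, Widad.
Dalia predeceased; the 1/9 allotted to Dalia's branch passes to Dalia's issue by representation.
The 1/9 is divided into 3 equal shares of 1/27 among Farouk, Amira, Layth.
Farouk is living and takes 1/27.
Amira is living and takes 1/27.
Layth is living and takes 1/27.
Bashir is living and takes 1/9.
Widad is living and takes 1/9.

Amira 1/27; Bashir 1/9; Farouk 1/27; Ghada 2/3; Layth 1/27; Widad 1/9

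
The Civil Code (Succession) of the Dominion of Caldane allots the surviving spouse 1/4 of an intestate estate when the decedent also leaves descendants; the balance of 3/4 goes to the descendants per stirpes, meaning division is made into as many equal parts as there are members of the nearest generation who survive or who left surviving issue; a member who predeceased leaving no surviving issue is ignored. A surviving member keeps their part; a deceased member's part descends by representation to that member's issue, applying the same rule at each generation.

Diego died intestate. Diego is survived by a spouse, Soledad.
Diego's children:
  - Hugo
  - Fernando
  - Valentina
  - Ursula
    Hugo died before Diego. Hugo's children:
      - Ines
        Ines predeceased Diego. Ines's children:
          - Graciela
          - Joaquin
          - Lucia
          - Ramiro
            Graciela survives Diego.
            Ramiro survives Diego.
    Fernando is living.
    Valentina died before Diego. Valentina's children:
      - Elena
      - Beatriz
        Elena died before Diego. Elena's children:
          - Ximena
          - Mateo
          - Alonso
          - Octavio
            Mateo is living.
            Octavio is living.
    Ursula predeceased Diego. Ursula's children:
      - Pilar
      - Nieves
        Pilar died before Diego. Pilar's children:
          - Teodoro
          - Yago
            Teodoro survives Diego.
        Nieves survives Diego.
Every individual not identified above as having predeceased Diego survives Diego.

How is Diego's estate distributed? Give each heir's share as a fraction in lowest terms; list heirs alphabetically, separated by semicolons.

Alonso 3/128; Beatriz 3/32; Fernando 3/16; Graciela 3/64; Joaquin 3/64; Lucia 3/64; Mateo 3/128; Nieves 3/32; Octavio 3/128; Ramiro 3/64; Soledad 1/4; Teodoro 3/64; Ximena 3/128; Yago 3/64

Soledad, as surviving spouse, takes 1/4.
The remaining 3/4 passes to Diego's descendants per stirpes.
The 3/4 is divided into 4 equal shares of 3/16 among Hugo, Fernando, Valentina, Ursula.
Hugo predeceased; the 3/16 allotted to Hugo's branch passes to Hugo's issue by representation.
Ines's line is the sole branch at this level, so the full 3/16 passes to Ines's issue by representation.
The 3/16 is divided into 4 equal shares of 3/64 among Graciela, Joaquin, Lucia, Ramiro.
Graciela is living and takes 3/64.
Joaquin is living and takes 3/64.
Lucia is living and takes 3/64.
Ramiro is living and takes 3/64.
Fernando is living and takes 3/16.
Valentina predeceased; the 3/16 allotted to Valentina's branch passes to Valentina's issue by representation.
The 3/16 is divided into 2 equal shares of 3/32 among Elena, Beatriz.
Elena predeceased; the 3/32 allotted to Elena's branch passes to Elena's issue by representation.
The 3/32 is divided into 4 equal shares of 3/128 among Ximena, Mateo, Alonso, Octavio.
Ximena is living and takes 3/128.
Mateo is living and takes 3/128.
Alonso is living and takes 3/128.
Octavio is living and takes 3/128.
Beatriz is living and takes 3/32.
Ursula predeceased; the 3/16 allotted to Ursula's branch passes to Ursula's issue by representation.
The 3/16 is divided into 2 equal shares of 3/32 among Pilar, Nieves.
Pilar predeceased; the 3/32 allotted to Pilar's branch passes to Pilar's issue by representation.
The 3/32 is divided into 2 equal shares of 3/64 among Teodoro, Yago.
Teodoro is living and takes 3/64.
Yago is living and takes 3/64.
Nieves is living and takes 3/32.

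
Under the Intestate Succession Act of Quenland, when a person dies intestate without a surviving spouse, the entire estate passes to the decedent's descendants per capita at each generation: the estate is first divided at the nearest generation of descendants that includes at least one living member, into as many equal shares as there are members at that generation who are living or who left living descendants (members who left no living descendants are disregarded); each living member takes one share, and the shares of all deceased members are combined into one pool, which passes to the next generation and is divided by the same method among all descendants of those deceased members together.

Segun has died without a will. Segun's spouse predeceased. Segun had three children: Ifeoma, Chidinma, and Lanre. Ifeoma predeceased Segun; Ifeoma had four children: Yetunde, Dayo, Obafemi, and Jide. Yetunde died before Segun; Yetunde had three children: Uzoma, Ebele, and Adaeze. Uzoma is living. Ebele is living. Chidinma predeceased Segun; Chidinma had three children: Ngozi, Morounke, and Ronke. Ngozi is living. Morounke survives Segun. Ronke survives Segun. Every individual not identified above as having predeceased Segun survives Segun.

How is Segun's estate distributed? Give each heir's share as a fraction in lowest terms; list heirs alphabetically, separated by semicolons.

Adaeze 2/63; Dayo 2/21; Ebele 2/63; Jide 2/21; Lanre 1/3; Morounke 2/21; Ngozi 2/21; Obafemi 2/21; Ronke 2/21; Uzoma 2/63

There is no surviving spouse, so the entire estate passes to Segun's descendants per capita at each generation.
At generation 1 (Ifeoma, Chidinma, Lanre) there are 3 shares of (1)/3 = 1/3 each.
Living: Lanre — each takes 1/3.
Deceased: Ifeoma and Chidinma. Their combined 2/3 is pooled and carried to generation 2.
At generation 2 (Yetunde, Dayo, Obafemi, Jide, Ngozi, Morounke, Ronke) there are 7 shares of (2/3)/7 = 2/21 each.
Living: Dayo, Obafemi, Jide, Ngozi, Morounke, and Ronke — each takes 2/21.
Deceased: Yetunde. That 2/21 share is carried to generation 3.
At generation 3 (Uzoma, Ebele, Adaeze) there are 3 shares of (2/21)/3 = 2/63 each.
Living: Uzoma, Ebele, and Adaeze — each takes 2/63.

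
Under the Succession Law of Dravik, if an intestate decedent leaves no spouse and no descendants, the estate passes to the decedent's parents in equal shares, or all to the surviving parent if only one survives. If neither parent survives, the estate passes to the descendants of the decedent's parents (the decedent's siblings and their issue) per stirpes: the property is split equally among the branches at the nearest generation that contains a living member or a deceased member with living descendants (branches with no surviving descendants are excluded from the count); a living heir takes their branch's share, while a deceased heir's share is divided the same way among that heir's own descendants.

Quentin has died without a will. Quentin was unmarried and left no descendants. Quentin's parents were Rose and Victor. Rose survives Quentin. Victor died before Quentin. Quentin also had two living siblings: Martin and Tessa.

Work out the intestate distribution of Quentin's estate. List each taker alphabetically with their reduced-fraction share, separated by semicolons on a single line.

Only one parent, Rose, survives, so Rose takes the entire estate. The siblings take nothing because a surviving parent has priority.

Rose 1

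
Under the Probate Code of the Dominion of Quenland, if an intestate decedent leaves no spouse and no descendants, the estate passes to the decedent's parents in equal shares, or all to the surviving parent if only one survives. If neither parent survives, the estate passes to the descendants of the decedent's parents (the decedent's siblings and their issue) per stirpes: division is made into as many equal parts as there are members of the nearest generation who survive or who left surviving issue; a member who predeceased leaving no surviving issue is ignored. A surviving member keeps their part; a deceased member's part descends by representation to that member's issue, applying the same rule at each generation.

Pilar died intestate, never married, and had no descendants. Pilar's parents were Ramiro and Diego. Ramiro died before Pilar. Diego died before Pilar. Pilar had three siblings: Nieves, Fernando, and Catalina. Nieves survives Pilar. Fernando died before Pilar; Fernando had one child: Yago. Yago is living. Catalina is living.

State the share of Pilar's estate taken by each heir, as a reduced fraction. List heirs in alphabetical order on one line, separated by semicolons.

Neither parent survives and there are no descendants, so the estate passes to Pilar's siblings and their issue per stirpes.
The estate is divided into 3 equal shares of 1/3 among Nieves, Fernando, Catalina.
Nieves is living and takes 1/3.
Fernando predeceased; the 1/3 allotted to Fernando's branch passes to Fernando's issue by representation.
Yago is the sole taker at this level and receives the full 1/3.
Catalina is living and takes 1/3.

Catalina 1/3; Nieves 1/3; Yago 1/3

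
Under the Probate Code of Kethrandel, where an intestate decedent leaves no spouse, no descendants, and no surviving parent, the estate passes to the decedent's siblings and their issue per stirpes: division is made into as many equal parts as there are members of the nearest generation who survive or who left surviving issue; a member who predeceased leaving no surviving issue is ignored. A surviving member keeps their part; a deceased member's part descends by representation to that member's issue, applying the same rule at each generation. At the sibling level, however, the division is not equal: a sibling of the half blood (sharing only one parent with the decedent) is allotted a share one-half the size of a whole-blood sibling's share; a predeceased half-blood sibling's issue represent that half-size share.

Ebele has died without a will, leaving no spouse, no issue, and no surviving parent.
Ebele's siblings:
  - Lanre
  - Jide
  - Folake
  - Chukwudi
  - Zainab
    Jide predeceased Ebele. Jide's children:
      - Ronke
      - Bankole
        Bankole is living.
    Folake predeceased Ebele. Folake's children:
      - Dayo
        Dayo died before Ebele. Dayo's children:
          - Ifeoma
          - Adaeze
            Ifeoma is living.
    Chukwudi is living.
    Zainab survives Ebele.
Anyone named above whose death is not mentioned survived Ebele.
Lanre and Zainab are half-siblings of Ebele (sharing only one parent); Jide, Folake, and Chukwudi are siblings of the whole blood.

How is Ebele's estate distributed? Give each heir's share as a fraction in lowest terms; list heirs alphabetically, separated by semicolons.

No spouse, descendants, or parent survives, so the estate passes to Ebele's siblings per stirpes.
Half-blood siblings count for one-half the weight of whole-blood siblings at the initial division.
Dividing 1 in proportion to weights (total weight 4): Lanre (weight 1/2) → 1/8; Jide (weight 1) → 1/4; Folake (weight 1) → 1/4; Chukwudi (weight 1) → 1/4; Zainab (weight 1/2) → 1/8.
Lanre is living and takes 1/8.
Jide predeceased; the 1/4 allotted to Jide's branch passes to Jide's issue by representation.
The 1/4 is divided into 2 equal shares of 1/8 among Ronke, Bankole.
Ronke is living and takes 1/8.
Bankole is living and takes 1/8.
Folake predeceased; the 1/4 allotted to Folake's branch passes to Folake's issue by representation.
Dayo's line is the sole branch at this level, so the full 1/4 passes to Dayo's issue by representation.
The 1/4 is divided into 2 equal shares of 1/8 among Ifeoma, Adaeze.
Ifeoma is living and takes 1/8.
Adaeze is living and takes 1/8.
Chukwudi is living and takes 1/4.
Zainab is living and takes 1/8.

Adaeze 1/8; Bankole 1/8; Chukwudi 1/4; Ifeoma 1/8; Lanre 1/8; Ronke 1/8; Zainab 1/8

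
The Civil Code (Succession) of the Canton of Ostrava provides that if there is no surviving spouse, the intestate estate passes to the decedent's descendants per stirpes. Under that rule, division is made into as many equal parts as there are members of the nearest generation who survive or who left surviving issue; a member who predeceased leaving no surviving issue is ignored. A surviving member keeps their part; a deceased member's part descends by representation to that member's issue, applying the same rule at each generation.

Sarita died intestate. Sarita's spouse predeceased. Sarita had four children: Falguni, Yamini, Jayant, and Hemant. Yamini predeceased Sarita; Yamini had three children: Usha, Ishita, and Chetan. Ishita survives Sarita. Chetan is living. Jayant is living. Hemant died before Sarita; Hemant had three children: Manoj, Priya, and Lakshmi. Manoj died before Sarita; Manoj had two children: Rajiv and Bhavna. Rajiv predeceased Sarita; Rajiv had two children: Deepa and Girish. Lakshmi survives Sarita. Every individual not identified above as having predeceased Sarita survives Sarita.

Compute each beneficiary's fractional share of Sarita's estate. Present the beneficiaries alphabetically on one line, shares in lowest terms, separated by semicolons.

Bhavna 1/24; Chetan 1/12; Deepa 1/48; Falguni 1/4; Girish 1/48; Ishita 1/12; Jayant 1/4; Lakshmi 1/12; Priya 1/12; Usha 1/12

There is no surviving spouse, so the entire estate passes to Sarita's descendants per stirpes.
The estate is divided into 4 equal shares of 1/4 among Falguni, Yamini, Jayant, Hemant.
Falguni is living and takes 1/4.
Yamini predeceased; the 1/4 allotted to Yamini's branch passes to Yamini's issue by representation.
The 1/4 is divided into 3 equal shares of 1/12 among Usha, Ishita, Chetan.
Usha is living and takes 1/12.
Ishita is living and takes 1/12.
Chetan is living and takes 1/12.
Jayant is living and takes 1/4.
Hemant predeceased; the 1/4 allotted to Hemant's branch passes to Hemant's issue by representation.
The 1/4 is divided into 3 equal shares of 1/12 among Manoj, Priya, Lakshmi.
Manoj predeceased; the 1/12 allotted to Manoj's branch passes to Manoj's issue by representation.
The 1/12 is divided into 2 equal shares of 1/24 among Rajiv, Bhavna.
Rajiv predeceased; the 1/24 allotted to Rajiv's branch passes to Rajiv's issue by representation.
The 1/24 is divided into 2 equal shares of 1/48 among Deepa, Girish.
Deepa is living and takes 1/48.
Girish is living and takes 1/48.
Bhavna is living and takes 1/24.
Priya is living and takes 1/12.
Lakshmi is living and takes 1/12.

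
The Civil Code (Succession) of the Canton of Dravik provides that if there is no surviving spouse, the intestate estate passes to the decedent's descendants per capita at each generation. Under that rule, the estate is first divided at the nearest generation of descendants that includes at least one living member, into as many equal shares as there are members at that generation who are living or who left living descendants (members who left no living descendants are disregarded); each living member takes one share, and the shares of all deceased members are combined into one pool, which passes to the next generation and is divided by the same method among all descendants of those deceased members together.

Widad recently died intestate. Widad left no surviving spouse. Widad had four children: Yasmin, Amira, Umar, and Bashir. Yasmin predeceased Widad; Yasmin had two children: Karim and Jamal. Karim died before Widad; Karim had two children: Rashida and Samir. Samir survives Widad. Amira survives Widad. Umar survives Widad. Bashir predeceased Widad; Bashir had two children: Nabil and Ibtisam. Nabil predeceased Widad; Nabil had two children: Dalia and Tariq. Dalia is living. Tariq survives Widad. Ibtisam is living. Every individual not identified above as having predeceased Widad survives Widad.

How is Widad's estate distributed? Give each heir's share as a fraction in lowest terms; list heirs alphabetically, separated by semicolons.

There is no surviving spouse, so the entire estate passes to Widad's descendants per capita at each generation.
At generation 1 (Yasmin, Amira, Umar, Bashir) there are 4 shares of (1)/4 = 1/4 each.
Living: Amira and Umar — each takes 1/4.
Deceased: Yasmin and Bashir. Their combined 1/2 is pooled and carried to generation 2.
At generation 2 (Karim, Jamal, Nabil, Ibtisam) there are 4 shares of (1/2)/4 = 1/8 each.
Living: Jamal and Ibtisam — each takes 1/8.
Deceased: Karim and Nabil. Their combined 1/4 is pooled and carried to generation 3.
At generation 3 (Rashida, Samir, Dalia, Tariq) there are 4 shares of (1/4)/4 = 1/16 each.
Living: Rashida, Samir, Dalia, and Tariq — each takes 1/16.

Amira 1/4; Dalia 1/16; Ibtisam 1/8; Jamal 1/8; Rashida 1/16; Samir 1/16; Tariq 1/16; Umar 1/4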